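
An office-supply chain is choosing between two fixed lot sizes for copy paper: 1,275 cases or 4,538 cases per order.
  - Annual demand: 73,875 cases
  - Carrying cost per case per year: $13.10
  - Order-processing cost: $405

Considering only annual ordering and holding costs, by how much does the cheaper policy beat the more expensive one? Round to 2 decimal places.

$4,499.55

TC(Q) = (D/Q)S + (Q/2)H
TC(1,275) = (73,875/1,275)×405 + (1,275/2)×13.1 = $31,817.43
TC(4,538) = (73,875/4,538)×405 + (4,538/2)×13.1 = $36,316.98
|ΔTC| = |$31,817.43 − $36,316.98| = $4,499.55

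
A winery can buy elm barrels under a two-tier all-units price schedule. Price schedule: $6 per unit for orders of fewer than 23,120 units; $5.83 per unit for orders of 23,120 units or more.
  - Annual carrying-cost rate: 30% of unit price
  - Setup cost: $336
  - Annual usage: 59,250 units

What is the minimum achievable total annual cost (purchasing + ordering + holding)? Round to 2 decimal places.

H₁ = 30%×$6 = $1.8000;  H₂ = 30%×$5.83 = $1.7490
EOQ₁ = √(2×59,250×336/1.8000) = 4,703.19  (< 23,120, feasible at tier 1)
EOQ₂ = √(2×59,250×336/1.7490) = 4,771.27  (< 23,120 → use Q = 23,120 at tier-2 price)
TC(tier 1 (EOQ₁), Q≈4,703.2) = $363,965.74
TC(tier 2, Q≈23,120.0) = $366,507.01
Minimum at tier 1 (EOQ₁): $363,965.74

$363,965.74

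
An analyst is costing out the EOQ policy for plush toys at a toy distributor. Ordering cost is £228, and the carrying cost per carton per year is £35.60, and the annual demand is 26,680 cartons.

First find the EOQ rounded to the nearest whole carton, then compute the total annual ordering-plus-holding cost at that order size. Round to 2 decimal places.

EOQ = √(2DS/H) = √(2 × 26,680 × 228 / 35.6)
    = √(341,743.82) ≈ 584.59 → Q = 585 cartons
Orders/yr = 26,680/585 = 45.607; ordering cost = 45.607 × £228 = £10,398.36
Average inventory = 585/2 = 292.5; holding cost = 292.5 × £35.6 = £10,413.00
Total = £10,398.36 + £10,413.00 = £20,811.36

£20,811.36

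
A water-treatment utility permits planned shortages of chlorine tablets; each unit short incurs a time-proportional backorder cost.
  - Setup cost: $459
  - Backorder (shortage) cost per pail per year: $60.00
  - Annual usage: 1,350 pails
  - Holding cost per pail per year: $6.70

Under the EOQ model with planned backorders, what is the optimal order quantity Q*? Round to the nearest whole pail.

453 pails

Basic EOQ = √(2·1,350·459/6.7) = 430.082
Backorder adjustment √((H+b)/b) = √((6.7+60)/60) = 1.0544
Q* = 430.082 × 1.0544 ≈ 453.46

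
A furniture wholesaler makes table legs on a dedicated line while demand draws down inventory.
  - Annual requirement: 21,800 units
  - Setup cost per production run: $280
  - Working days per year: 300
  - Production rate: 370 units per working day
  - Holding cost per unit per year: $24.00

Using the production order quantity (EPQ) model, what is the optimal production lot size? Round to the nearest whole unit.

d = 21,800/300 = 72.6667 units/day;  effective holding cost H(1 − d/p) = 24·(1 − 72.6667/370) = 19.28649
Q* = √(2DS / H_eff) = √(2·21,800·280 / 19.28649) ≈ 795.60

796 units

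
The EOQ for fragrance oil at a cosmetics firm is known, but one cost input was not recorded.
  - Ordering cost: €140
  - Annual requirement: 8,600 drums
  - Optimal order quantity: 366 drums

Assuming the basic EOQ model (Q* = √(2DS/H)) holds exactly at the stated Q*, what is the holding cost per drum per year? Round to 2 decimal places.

€17.98

EOQ relation: Q² = 2DS/H, so rearrange for the unknown.
H = 2DS / Q² = 2 × 8,600 × 140 / 366² = 17.9761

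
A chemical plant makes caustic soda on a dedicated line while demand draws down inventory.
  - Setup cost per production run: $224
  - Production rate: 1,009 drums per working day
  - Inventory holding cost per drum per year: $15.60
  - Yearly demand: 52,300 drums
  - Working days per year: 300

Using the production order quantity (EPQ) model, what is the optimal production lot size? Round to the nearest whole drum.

d = 52,300/300 = 174.3333 drums/day;  effective holding cost H(1 − d/p) = 15.6·(1 − 174.3333/1009) = 12.90466
Q* = √(2DS / H_eff) = √(2·52,300·224 / 12.90466) ≈ 1,347.46

1,347 drums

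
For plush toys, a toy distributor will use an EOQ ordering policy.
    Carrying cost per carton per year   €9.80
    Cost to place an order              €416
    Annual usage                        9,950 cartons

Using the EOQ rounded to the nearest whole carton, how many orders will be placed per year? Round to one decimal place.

Q* = √(2·D·S / H) = √(2·9,950·416 / 9.8) = √844,734.7 ≈ 919.09 → Q = 919
N = D/Q = 9,950/919 ≈ 10.827 orders/yr

10.8 orders per year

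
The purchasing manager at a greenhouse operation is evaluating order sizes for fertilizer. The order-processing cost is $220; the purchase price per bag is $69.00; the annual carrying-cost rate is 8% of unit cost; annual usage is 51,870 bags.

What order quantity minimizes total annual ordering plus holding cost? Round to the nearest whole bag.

2,033 bags

Holding cost per bag per year: H = 8% × $69 = $5.5200
2DS/H = 2·51,870·220/5.52 = 4,134,565.22
EOQ = √4,134,565.22 ≈ 2,033.36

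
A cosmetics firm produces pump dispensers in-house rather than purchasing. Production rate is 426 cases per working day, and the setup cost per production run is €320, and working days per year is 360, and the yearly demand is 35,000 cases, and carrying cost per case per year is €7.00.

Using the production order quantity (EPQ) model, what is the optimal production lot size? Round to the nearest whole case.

d = 35,000/360 = 97.2222 cases/day;  effective holding cost H(1 − d/p) = 7·(1 − 97.2222/426) = 5.40245
Q* = √(2DS / H_eff) = √(2·35,000·320 / 5.40245) ≈ 2,036.24

2,036 cases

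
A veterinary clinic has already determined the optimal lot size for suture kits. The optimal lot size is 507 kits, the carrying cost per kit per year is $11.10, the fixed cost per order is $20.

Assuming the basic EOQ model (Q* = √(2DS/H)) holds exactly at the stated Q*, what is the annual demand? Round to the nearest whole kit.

EOQ relation: Q² = 2DS/H, so rearrange for the unknown.
D = Q²H / (2S) = 507² × 11.1 / (2 × 20) = 71,331.10

71,331 kits per year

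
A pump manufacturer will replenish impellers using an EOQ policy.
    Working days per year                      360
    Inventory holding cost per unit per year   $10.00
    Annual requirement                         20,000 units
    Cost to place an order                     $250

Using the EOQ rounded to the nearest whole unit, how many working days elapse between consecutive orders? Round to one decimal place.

2DS/H = 2·20,000·250/10 = 1,000,000.00
EOQ = √1,000,000.00 ≈ 1,000.00 → Q = 1,000 units
Cycle time = (working days × Q)/D = (360 × 1,000) / 20,000 = 18.000 days

18.0 days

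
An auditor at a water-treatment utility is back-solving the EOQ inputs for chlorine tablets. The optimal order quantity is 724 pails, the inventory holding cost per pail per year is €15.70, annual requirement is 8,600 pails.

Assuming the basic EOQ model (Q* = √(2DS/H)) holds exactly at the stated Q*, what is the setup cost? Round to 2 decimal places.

From Q* = √(2DS/H) ⇒ Q*² = 2DS/H.
S = Q²H / (2D) = 724² × 15.7 / (2 × 8,600) = 478.4630

€478.46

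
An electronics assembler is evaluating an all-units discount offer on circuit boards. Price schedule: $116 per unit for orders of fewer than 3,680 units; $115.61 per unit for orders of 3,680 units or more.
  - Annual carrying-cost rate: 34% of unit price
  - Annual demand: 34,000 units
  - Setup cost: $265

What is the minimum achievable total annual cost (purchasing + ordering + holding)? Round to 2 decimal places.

$3,970,659.12

H₁ = 34%×$116 = $39.4400;  H₂ = 34%×$115.61 = $39.3074
EOQ₁ = √(2×34,000×265/39.4400) = 675.94  (< 3,680, feasible at tier 1)
EOQ₂ = √(2×34,000×265/39.3074) = 677.08  (< 3,680 → use Q = 3,680 at tier-2 price)
TC(tier 1 (EOQ₁), Q≈675.9) = $3,970,659.12
TC(tier 2, Q≈3,680.0) = $4,005,513.99
Minimum at tier 1 (EOQ₁): $3,970,659.12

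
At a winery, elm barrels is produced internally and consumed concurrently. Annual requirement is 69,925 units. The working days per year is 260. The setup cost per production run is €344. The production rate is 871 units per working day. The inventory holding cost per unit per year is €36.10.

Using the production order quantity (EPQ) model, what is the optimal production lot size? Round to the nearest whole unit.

1,389 units

Daily demand d = 69,925/260 = 268.942; p = 871; 1 − d/p = 0.69123
EPQ = √(2DS / (H(1 − d/p)))
    = √(2 × 69,925 × 344 / (36.1 × 0.69123)) ≈ 1,388.50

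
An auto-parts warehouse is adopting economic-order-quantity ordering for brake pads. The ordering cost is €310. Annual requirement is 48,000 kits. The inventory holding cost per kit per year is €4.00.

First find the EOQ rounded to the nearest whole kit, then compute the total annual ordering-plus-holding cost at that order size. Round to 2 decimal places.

Optimal lot size Q* = (2 × 48,000 × €310 / €4)^½ ≈ 2,727.64 → Q = 2,728 kits
Annual ordering cost = (D/Q)·S = (48,000/2,728) × 310 = €5,454.55
Annual holding cost  = (Q/2)·H = (2,728/2) × 4 = €5,456.00
Total = €5,454.55 + €5,456.00 = €10,910.55

€10,910.55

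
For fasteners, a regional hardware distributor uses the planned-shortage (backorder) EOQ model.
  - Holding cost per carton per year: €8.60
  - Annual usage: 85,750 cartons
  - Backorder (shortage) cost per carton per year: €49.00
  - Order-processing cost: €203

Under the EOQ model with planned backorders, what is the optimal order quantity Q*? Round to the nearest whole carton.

Q* = √(2DS/H) · √((H + b)/b)
   = √(2 × 85,750 × 203 / 8.6) · √((8.6 + 49) / 49)
   = 2,012.013 × 1.0842 ≈ 2,181.44

2,181 cartons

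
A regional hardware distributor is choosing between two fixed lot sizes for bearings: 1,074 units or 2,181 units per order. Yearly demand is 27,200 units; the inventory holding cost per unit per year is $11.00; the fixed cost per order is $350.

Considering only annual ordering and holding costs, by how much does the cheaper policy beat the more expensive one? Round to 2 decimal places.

$1,589.41

TC(Q) = (D/Q)S + (Q/2)H
TC(1,074) = (27,200/1,074)×350 + (1,074/2)×11 = $14,771.06
TC(2,181) = (27,200/2,181)×350 + (2,181/2)×11 = $16,360.47
|ΔTC| = |$14,771.06 − $16,360.47| = $1,589.41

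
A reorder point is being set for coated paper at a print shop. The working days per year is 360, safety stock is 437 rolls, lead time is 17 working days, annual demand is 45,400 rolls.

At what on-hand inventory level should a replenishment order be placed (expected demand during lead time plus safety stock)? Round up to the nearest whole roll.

2,581 rolls

Daily demand d = 45,400 / 360 = 126.111 rolls/day
Demand during lead time = 126.111 × 17 = 2,143.89
Reorder point = 2,143.89 + 437 = 2,580.89 → round up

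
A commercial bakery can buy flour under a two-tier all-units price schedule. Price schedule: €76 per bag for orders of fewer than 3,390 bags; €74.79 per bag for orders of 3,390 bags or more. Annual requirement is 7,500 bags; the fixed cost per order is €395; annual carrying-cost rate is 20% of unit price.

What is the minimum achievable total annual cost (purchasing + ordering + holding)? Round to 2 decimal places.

€579,489.99

H₁ = 20%×€76 = €15.2000;  H₂ = 20%×€74.79 = €14.9580
EOQ₁ = √(2×7,500×395/15.2000) = 624.34  (< 3,390, feasible at tier 1)
EOQ₂ = √(2×7,500×395/14.9580) = 629.37  (< 3,390 → use Q = 3,390 at tier-2 price)
TC(tier 1 (EOQ₁), Q≈624.3) = €579,489.99
TC(tier 2, Q≈3,390.0) = €587,152.70
Minimum at tier 1 (EOQ₁): €579,489.99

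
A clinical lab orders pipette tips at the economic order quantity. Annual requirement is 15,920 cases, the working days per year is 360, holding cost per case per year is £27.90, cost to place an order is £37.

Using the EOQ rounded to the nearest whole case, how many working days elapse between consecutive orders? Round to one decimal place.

4.6 days

2DS/H = 2·15,920·37/27.9 = 42,225.09
EOQ = √42,225.09 ≈ 205.49 → Q = 205 cases
T = Q/D × 360 days = 205/15,920 × 360 = 4.636 days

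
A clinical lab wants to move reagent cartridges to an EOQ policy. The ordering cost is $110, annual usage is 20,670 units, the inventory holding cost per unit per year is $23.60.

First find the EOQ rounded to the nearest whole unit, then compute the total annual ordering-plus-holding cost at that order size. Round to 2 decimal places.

Q* = √(2·D·S / H) = √(2·20,670·110 / 23.6) = √192,686.4 ≈ 438.96 → Q = 439 units
Orders/yr = 20,670/439 = 47.084; ordering cost = 47.084 × $110 = $5,179.27
Average inventory = 439/2 = 219.5; holding cost = 219.5 × $23.6 = $5,180.20
Total = $5,179.27 + $5,180.20 = $10,359.47

$10,359.47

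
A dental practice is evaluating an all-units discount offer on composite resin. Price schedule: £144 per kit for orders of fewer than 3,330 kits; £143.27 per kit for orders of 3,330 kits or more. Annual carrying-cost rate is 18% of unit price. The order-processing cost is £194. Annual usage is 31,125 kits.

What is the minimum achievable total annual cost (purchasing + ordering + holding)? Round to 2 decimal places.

£4,499,692.45

H₁ = 18%×£144 = £25.9200;  H₂ = 18%×£143.27 = £25.7886
EOQ₁ = √(2×31,125×194/25.9200) = 682.58  (< 3,330, feasible at tier 1)
EOQ₂ = √(2×31,125×194/25.7886) = 684.32  (< 3,330 → use Q = 3,330 at tier-2 price)
TC(tier 1 (EOQ₁), Q≈682.6) = £4,499,692.45
TC(tier 2, Q≈3,330.0) = £4,504,030.06
Minimum at tier 1 (EOQ₁): £4,499,692.45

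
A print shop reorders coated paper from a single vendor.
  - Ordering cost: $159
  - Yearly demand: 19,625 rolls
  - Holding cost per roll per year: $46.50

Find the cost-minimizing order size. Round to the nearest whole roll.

366 rolls

Optimal lot size Q* = (2 × 19,625 × $159 / $46.5)^½ ≈ 366.35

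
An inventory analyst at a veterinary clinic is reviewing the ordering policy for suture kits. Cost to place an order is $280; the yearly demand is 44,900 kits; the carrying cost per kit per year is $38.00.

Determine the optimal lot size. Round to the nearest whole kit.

813 kits

Q* = √(2·D·S / H) = √(2·44,900·280 / 38) = √661,684.2 ≈ 813.44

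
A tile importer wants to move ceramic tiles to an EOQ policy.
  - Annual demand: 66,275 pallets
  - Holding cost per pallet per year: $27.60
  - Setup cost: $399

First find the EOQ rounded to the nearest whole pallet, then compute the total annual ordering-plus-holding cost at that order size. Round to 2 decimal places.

2DS/H = 2·66,275·399/27.6 = 1,916,211.96
EOQ = √1,916,211.96 ≈ 1,384.27 → Q = 1,384 pallets
Annual ordering cost = (D/Q)·S = (66,275/1,384) × 399 = $19,106.74
Annual holding cost  = (Q/2)·H = (1,384/2) × 27.6 = $19,099.20
Total = $19,106.74 + $19,099.20 = $38,205.94

$38,205.94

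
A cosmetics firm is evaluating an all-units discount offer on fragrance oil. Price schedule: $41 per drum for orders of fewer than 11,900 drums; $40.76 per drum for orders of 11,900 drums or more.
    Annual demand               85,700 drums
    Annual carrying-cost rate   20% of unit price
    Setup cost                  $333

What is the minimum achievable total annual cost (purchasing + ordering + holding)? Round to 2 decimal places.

H₁ = 20%×$41 = $8.2000;  H₂ = 20%×$40.76 = $8.1520
EOQ₁ = √(2×85,700×333/8.2000) = 2,638.28  (< 11,900, feasible at tier 1)
EOQ₂ = √(2×85,700×333/8.1520) = 2,646.03  (< 11,900 → use Q = 11,900 at tier-2 price)
TC(tier 1 (EOQ₁), Q≈2,638.3) = $3,535,333.88
TC(tier 2, Q≈11,900.0) = $3,544,034.56
Minimum at tier 1 (EOQ₁): $3,535,333.88

$3,535,333.88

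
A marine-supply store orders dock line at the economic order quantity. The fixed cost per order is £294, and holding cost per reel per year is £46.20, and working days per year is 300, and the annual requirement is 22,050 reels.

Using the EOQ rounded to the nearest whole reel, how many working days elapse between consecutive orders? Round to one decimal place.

7.2 days

2DS/H = 2·22,050·294/46.2 = 280,636.36
EOQ = √280,636.36 ≈ 529.75 → Q = 530 reels
Days between orders = 300 / (D/Q) = 300 / 41.604 ≈ 7.211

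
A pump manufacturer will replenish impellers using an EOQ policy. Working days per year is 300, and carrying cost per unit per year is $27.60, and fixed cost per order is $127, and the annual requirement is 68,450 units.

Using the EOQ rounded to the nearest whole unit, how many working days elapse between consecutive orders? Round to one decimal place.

2DS/H = 2·68,450·127/27.6 = 629,938.41
EOQ = √629,938.41 ≈ 793.69 → Q = 794 units
T = Q/D × 300 days = 794/68,450 × 300 = 3.480 days

3.5 days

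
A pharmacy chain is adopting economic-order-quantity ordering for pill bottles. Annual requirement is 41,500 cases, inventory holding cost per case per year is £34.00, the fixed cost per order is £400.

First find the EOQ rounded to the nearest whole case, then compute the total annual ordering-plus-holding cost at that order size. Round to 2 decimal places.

£33,597.62

2DS/H = 2·41,500·400/34 = 976,470.59
EOQ = √976,470.59 ≈ 988.17 → Q = 988 cases
Ordering: D/Q × S = 41,500/988 × £400 = £16,801.62
Holding:  Q/2 × H = 988/2 × £34 = £16,796.00
Total = £16,801.62 + £16,796.00 = £33,597.62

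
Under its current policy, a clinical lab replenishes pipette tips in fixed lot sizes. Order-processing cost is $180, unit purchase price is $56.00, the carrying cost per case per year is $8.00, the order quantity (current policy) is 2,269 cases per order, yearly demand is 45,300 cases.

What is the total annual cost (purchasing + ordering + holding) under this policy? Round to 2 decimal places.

Ordering: D/Q × S = 45,300/2,269 × $180 = $3,593.65
Holding:  Q/2 × H = 2,269/2 × $8 = $9,076.00
Purchase cost = D·C = 45,300 × 56 = $2,536,800.00
Total = $3,593.65 + $9,076.00 + $2,536,800.00 = $2,549,469.65

$2,549,469.65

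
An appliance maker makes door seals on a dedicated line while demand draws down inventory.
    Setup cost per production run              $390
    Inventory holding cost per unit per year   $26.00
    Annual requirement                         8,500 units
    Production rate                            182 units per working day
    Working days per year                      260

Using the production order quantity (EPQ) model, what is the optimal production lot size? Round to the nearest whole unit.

d = 8,500/260 = 32.6923 units/day;  effective holding cost H(1 − d/p) = 26·(1 − 32.6923/182) = 21.32967
Q* = √(2DS / H_eff) = √(2·8,500·390 / 21.32967) ≈ 557.53

558 units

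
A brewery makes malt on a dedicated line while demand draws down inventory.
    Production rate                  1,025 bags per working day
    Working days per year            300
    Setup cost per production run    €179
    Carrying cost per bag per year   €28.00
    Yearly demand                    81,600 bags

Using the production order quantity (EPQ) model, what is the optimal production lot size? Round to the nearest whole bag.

1,192 bags

Daily demand d = 81,600/300 = 272.000; p = 1025; 1 − d/p = 0.73463
EPQ = √(2DS / (H(1 − d/p)))
    = √(2 × 81,600 × 179 / (28 × 0.73463)) ≈ 1,191.71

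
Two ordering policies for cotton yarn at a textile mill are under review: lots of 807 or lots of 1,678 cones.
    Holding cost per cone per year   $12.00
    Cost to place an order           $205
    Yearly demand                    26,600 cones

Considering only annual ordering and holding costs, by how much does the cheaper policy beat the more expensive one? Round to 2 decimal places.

For each Q, cost = (D/Q)·S + (Q/2)·H.
TC(807) = (26,600/807)×205 + (807/2)×12 = $11,599.13
TC(1,678) = (26,600/1,678)×205 + (1,678/2)×12 = $13,317.70
Lots of 807 are cheaper by $1,718.58.

$1,718.58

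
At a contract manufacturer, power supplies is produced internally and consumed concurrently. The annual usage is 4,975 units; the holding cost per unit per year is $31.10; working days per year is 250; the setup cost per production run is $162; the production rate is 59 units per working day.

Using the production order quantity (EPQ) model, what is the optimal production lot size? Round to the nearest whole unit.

280 units

d = 4,975/250 = 19.9000 units/day;  effective holding cost H(1 − d/p) = 31.1·(1 − 19.9000/59) = 20.61034
Q* = √(2DS / H_eff) = √(2·4,975·162 / 20.61034) ≈ 279.66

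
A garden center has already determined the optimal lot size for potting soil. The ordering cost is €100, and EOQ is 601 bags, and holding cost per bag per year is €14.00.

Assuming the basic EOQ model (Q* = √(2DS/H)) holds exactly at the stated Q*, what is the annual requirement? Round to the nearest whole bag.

EOQ relation: Q² = 2DS/H, so rearrange for the unknown.
D = Q²H / (2S) = 601² × 14 / (2 × 100) = 25,284.07

25,284 bags per year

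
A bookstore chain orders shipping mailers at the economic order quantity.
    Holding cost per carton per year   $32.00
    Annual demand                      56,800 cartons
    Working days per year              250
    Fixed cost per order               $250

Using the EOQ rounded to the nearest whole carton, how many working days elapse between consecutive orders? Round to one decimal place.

4.1 days

2DS/H = 2·56,800·250/32 = 887,500.00
EOQ = √887,500.00 ≈ 942.07 → Q = 942 cartons
Cycle time = (working days × Q)/D = (250 × 942) / 56,800 = 4.146 days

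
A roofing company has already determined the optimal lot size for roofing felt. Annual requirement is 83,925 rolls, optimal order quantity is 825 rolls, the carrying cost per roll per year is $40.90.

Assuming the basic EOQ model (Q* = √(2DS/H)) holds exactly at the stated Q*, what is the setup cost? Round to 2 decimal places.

EOQ relation: Q² = 2DS/H, so rearrange for the unknown.
S = Q²H / (2D) = 825² × 40.9 / (2 × 83,925) = 165.8479

$165.85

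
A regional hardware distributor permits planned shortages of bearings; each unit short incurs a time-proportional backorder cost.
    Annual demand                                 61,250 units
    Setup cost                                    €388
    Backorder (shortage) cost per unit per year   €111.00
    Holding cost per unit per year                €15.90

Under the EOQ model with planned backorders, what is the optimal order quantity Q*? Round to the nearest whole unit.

Q* = √(2DS/H) · √((H + b)/b)
   = √(2 × 61,250 × 388 / 15.9) · √((15.9 + 111) / 111)
   = 1,728.962 × 1.0692 ≈ 1,848.65

1,849 units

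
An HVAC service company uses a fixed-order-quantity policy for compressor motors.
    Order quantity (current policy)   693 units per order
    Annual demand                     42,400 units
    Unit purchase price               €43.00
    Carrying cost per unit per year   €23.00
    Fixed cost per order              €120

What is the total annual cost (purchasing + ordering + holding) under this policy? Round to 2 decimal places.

Annual ordering cost = (D/Q)·S = (42,400/693) × 120 = €7,341.99
Annual holding cost  = (Q/2)·H = (693/2) × 23 = €7,969.50
Purchase cost = D·C = 42,400 × 43 = €1,823,200.00
Total = €7,341.99 + €7,969.50 + €1,823,200.00 = €1,838,511.49

€1,838,511.49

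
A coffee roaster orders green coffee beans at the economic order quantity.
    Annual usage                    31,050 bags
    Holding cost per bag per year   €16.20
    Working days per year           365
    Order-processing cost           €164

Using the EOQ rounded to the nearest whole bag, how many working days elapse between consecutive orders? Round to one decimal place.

2DS/H = 2·31,050·164/16.2 = 628,666.67
EOQ = √628,666.67 ≈ 792.89 → Q = 793 bags
Cycle time = (working days × Q)/D = (365 × 793) / 31,050 = 9.322 days

9.3 days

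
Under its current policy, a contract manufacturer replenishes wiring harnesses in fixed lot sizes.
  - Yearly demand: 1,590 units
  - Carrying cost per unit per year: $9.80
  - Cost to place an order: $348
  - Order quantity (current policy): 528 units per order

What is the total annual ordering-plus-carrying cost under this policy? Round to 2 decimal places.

Ordering: D/Q × S = 1,590/528 × $348 = $1,047.95
Holding:  Q/2 × H = 528/2 × $9.8 = $2,587.20
Total = $1,047.95 + $2,587.20 = $3,635.15

$3,635.15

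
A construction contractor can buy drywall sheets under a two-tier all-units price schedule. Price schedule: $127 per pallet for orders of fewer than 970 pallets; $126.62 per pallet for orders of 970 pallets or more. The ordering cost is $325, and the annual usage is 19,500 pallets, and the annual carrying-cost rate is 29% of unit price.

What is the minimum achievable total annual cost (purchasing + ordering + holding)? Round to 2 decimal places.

$2,493,432.61

H₁ = 29%×$127 = $36.8300;  H₂ = 29%×$126.62 = $36.7198
EOQ₁ = √(2×19,500×325/36.8300) = 586.64  (< 970, feasible at tier 1)
EOQ₂ = √(2×19,500×325/36.7198) = 587.52  (< 970 → use Q = 970 at tier-2 price)
TC(tier 1 (EOQ₁), Q≈586.6) = $2,498,106.02
TC(tier 2, Q≈970.0) = $2,493,432.61
Minimum at tier 2: $2,493,432.61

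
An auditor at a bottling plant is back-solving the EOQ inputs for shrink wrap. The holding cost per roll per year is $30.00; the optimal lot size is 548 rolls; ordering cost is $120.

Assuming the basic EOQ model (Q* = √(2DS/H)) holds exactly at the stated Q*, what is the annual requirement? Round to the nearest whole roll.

Since Q* = (2DS/H)^½, squaring gives Q*²·H = 2DS.
D = Q²H / (2S) = 548² × 30 / (2 × 120) = 37,538.00

37,538 rolls per year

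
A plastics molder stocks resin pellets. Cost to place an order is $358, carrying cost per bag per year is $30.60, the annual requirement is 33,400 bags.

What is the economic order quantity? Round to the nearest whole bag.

2DS/H = 2·33,400·358/30.6 = 781,516.34
EOQ = √781,516.34 ≈ 884.03

884 bags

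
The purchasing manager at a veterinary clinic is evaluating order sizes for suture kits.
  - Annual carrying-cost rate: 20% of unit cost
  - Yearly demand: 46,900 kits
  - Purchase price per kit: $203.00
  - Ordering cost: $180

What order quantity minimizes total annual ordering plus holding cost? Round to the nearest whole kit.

Carrying cost H = $203 × 20% = $40.6000/kit/yr
EOQ = √(2DS/H) = √(2 × 46,900 × 180 / 40.6)
    = √(415,862.07) ≈ 644.87

645 kits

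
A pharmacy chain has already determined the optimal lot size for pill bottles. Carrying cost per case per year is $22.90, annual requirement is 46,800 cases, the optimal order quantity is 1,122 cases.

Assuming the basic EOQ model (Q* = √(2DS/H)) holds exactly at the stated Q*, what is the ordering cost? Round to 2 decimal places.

$308.00

From Q* = √(2DS/H) ⇒ Q*² = 2DS/H.
S = Q²H / (2D) = 1,122² × 22.9 / (2 × 46,800) = 307.9962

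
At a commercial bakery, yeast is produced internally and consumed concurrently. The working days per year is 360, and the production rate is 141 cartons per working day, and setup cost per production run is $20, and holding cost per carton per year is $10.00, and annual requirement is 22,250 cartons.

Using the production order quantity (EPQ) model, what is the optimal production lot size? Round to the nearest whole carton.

398 cartons

d = 22,250/360 = 61.8056 cartons/day;  effective holding cost H(1 − d/p) = 10·(1 − 61.8056/141) = 5.61663
Q* = √(2DS / H_eff) = √(2·22,250·20 / 5.61663) ≈ 398.07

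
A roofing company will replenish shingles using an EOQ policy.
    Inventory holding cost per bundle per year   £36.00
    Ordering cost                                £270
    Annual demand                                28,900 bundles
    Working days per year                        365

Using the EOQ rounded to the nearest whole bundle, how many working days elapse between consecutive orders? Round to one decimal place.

EOQ = √(2DS/H) = √(2 × 28,900 × 270 / 36)
    = √(433,500.00) ≈ 658.41 → Q = 658 bundles
Days between orders = 365 / (D/Q) = 365 / 43.921 ≈ 8.310

8.3 days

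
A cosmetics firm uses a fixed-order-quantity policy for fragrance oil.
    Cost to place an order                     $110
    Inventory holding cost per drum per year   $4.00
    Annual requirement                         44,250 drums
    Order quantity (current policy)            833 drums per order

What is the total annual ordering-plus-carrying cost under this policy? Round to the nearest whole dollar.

$7,509

Orders/yr = 44,250/833 = 53.121; ordering cost = 53.121 × $110 = $5,843.34
Average inventory = 833/2 = 416.5; holding cost = 416.5 × $4 = $1,666.00
Total = $5,843.34 + $1,666.00 = $7,509.34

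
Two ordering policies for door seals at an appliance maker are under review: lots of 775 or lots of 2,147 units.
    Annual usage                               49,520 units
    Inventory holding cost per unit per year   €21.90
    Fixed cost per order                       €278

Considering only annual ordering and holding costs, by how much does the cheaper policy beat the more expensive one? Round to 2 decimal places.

For each Q, cost = (D/Q)·S + (Q/2)·H.
TC(775) = (49,520/775)×278 + (775/2)×21.9 = €26,249.55
TC(2,147) = (49,520/2,147)×278 + (2,147/2)×21.9 = €29,921.65
Cheaper: Q = 775.  Difference = €3,672.09

€3,672.09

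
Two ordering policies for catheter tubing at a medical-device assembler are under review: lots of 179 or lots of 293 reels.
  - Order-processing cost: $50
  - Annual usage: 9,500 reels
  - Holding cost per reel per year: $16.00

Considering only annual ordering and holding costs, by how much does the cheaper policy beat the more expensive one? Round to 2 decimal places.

$120.47

TC(Q) = (D/Q)S + (Q/2)H
TC(179) = (9,500/179)×50 + (179/2)×16 = $4,085.63
TC(293) = (9,500/293)×50 + (293/2)×16 = $3,965.16
Lots of 293 are cheaper by $120.47.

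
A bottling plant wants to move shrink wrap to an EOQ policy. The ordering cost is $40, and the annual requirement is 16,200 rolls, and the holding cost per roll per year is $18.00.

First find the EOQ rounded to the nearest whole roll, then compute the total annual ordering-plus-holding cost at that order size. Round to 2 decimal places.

Q* = √(2·D·S / H) = √(2·16,200·40 / 18) = √72,000.0 ≈ 268.33 → Q = 268 rolls
Orders/yr = 16,200/268 = 60.448; ordering cost = 60.448 × $40 = $2,417.91
Average inventory = 268/2 = 134; holding cost = 134 × $18 = $2,412.00
Total = $2,417.91 + $2,412.00 = $4,829.91

$4,829.91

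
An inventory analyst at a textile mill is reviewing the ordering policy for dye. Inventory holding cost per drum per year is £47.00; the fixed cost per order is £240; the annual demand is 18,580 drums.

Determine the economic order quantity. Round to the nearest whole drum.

436 drums

Q* = √(2·D·S / H) = √(2·18,580·240 / 47) = √189,753.2 ≈ 435.61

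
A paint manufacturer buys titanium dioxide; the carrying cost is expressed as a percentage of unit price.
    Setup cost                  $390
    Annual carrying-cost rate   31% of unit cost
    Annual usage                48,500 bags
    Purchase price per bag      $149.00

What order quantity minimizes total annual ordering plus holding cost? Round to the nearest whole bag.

Carrying cost H = $149 × 31% = $46.1900/bag/yr
EOQ = √(2DS/H) = √(2 × 48,500 × 390 / 46.19)
    = √(819,008.44) ≈ 904.99

905 bags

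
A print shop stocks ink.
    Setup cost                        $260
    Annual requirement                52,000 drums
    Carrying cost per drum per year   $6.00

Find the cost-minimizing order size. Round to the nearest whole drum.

Optimal lot size Q* = (2 × 52,000 × $260 / $6)^½ ≈ 2,122.89

2,123 drums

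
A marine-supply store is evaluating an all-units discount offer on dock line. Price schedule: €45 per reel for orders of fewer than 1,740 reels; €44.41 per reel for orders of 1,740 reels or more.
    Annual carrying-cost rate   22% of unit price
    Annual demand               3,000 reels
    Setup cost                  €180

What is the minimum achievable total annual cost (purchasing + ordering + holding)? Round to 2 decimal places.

€138,269.86

H₁ = 22%×€45 = €9.9000;  H₂ = 22%×€44.41 = €9.7702
EOQ₁ = √(2×3,000×180/9.9000) = 330.29  (< 1,740, feasible at tier 1)
EOQ₂ = √(2×3,000×180/9.7702) = 332.48  (< 1,740 → use Q = 1,740 at tier-2 price)
TC(tier 1 (EOQ₁), Q≈330.3) = €138,269.86
TC(tier 2, Q≈1,740.0) = €142,040.42
Minimum at tier 1 (EOQ₁): €138,269.86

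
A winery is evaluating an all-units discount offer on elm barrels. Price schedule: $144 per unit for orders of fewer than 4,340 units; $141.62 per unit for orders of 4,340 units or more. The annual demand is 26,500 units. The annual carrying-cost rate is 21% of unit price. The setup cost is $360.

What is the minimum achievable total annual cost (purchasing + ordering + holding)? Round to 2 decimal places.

H₁ = 21%×$144 = $30.2400;  H₂ = 21%×$141.62 = $29.7402
EOQ₁ = √(2×26,500×360/30.2400) = 794.33  (< 4,340, feasible at tier 1)
EOQ₂ = √(2×26,500×360/29.7402) = 800.97  (< 4,340 → use Q = 4,340 at tier-2 price)
TC(tier 1 (EOQ₁), Q≈794.3) = $3,840,020.39
TC(tier 2, Q≈4,340.0) = $3,819,664.39
Minimum at tier 2: $3,819,664.39

$3,819,664.39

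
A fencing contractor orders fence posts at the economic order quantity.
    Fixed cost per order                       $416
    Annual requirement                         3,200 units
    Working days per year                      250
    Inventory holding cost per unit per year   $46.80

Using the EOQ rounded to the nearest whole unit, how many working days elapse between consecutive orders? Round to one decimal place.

2DS/H = 2·3,200·416/46.8 = 56,888.89
EOQ = √56,888.89 ≈ 238.51 → Q = 239 units
T = Q/D × 250 days = 239/3,200 × 250 = 18.672 days

18.7 days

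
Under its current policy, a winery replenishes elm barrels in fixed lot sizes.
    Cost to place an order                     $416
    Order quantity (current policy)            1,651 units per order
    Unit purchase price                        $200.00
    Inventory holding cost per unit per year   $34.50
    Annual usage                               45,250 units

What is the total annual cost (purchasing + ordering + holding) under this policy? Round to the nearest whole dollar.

$9,089,881

Orders/yr = 45,250/1,651 = 27.408; ordering cost = 27.408 × $416 = $11,401.57
Average inventory = 1,651/2 = 825.5; holding cost = 825.5 × $34.5 = $28,479.75
Purchase cost = D·C = 45,250 × 200 = $9,050,000.00
Total = $11,401.57 + $28,479.75 + $9,050,000.00 = $9,089,881.32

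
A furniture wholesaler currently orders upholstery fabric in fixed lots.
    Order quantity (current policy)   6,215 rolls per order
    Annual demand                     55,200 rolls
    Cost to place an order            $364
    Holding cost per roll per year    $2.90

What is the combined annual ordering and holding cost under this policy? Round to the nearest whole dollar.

Orders/yr = 55,200/6,215 = 8.882; ordering cost = 8.882 × $364 = $3,232.95
Average inventory = 6,215/2 = 3107.5; holding cost = 3107.5 × $2.9 = $9,011.75
Total = $3,232.95 + $9,011.75 = $12,244.70

$12,245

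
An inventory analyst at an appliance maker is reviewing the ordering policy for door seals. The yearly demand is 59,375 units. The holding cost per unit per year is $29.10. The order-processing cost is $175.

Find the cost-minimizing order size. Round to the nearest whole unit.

845 units

Optimal lot size Q* = (2 × 59,375 × $175 / $29.1)^½ ≈ 845.06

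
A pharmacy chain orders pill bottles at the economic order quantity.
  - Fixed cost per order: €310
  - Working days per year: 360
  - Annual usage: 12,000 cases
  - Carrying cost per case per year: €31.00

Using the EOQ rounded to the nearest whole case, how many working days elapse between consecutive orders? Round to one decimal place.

Q* = √(2·D·S / H) = √(2·12,000·310 / 31) = √240,000.0 ≈ 489.90 → Q = 490 cases
Days between orders = 360 / (D/Q) = 360 / 24.490 ≈ 14.700

14.7 days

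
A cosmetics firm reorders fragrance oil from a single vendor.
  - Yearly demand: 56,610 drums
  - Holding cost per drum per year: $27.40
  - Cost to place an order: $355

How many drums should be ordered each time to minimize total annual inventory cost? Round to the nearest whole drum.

Q* = √(2·D·S / H) = √(2·56,610·355 / 27.4) = √1,466,901.5 ≈ 1,211.16

1,211 drums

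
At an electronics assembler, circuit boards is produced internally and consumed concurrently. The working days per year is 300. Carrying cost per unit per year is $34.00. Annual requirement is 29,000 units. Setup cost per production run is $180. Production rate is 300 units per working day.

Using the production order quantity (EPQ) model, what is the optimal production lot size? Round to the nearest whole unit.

Daily demand d = 29,000/300 = 96.667; p = 300; 1 − d/p = 0.67778
EPQ = √(2DS / (H(1 − d/p)))
    = √(2 × 29,000 × 180 / (34 × 0.67778)) ≈ 673.08

673 units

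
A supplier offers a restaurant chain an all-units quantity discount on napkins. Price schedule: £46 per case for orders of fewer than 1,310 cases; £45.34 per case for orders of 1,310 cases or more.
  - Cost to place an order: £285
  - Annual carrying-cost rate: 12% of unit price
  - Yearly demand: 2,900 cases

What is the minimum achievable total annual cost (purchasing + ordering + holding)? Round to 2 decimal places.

£135,680.64

H₁ = 12%×£46 = £5.5200;  H₂ = 12%×£45.34 = £5.4408
EOQ₁ = √(2×2,900×285/5.5200) = 547.23  (< 1,310, feasible at tier 1)
EOQ₂ = √(2×2,900×285/5.4408) = 551.19  (< 1,310 → use Q = 1,310 at tier-2 price)
TC(tier 1 (EOQ₁), Q≈547.2) = £136,420.69
TC(tier 2, Q≈1,310.0) = £135,680.64
Minimum at tier 2: £135,680.64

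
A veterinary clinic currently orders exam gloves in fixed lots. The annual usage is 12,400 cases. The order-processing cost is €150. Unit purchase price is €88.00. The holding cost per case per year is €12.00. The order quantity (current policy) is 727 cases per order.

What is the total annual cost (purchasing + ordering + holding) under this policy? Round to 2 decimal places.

€1,098,120.46

Orders/yr = 12,400/727 = 17.056; ordering cost = 17.056 × €150 = €2,558.46
Average inventory = 727/2 = 363.5; holding cost = 363.5 × €12 = €4,362.00
Purchase cost = D·C = 12,400 × 88 = €1,091,200.00
Total = €2,558.46 + €4,362.00 + €1,091,200.00 = €1,098,120.46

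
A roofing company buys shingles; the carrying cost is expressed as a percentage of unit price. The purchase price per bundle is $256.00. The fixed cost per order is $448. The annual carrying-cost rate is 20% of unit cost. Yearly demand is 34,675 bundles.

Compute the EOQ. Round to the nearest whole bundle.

779 bundles

H = i·C = 0.2 × $256 = $51.2000 per bundle-year
Q* = √(2·D·S / H) = √(2·34,675·448 / 51.2) = √606,812.5 ≈ 778.98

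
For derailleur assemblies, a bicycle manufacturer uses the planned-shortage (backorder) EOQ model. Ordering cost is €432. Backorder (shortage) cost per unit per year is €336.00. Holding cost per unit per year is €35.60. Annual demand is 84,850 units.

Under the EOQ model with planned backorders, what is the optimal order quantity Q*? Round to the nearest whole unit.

1,509 units

Basic EOQ = √(2·84,850·432/35.6) = 1,435.019
Backorder adjustment √((H+b)/b) = √((35.6+336)/336) = 1.0516
Q* = 1,435.019 × 1.0516 ≈ 1,509.13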